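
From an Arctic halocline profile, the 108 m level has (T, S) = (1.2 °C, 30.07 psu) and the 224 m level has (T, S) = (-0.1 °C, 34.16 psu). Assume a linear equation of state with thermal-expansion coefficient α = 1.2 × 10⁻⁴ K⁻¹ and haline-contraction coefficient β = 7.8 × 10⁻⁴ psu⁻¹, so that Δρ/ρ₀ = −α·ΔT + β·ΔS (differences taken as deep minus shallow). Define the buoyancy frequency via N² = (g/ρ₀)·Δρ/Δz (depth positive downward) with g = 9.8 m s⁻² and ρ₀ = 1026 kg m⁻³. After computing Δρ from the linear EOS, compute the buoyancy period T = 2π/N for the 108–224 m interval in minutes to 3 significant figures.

ΔT = -1.3 K, ΔS = +4.09 psu (deep − shallow).
Δρ/ρ₀ = −αΔT + βΔS = 1.56 × 10⁻⁴ + 3.1902 × 10⁻³ = 3.3462 × 10⁻³, so Δρ ≈ 3.433 kg m⁻³.
N² = (g/ρ₀)·Δρ/Δz = g·(Δρ/ρ₀)/Δz = 9.8 × 3.3462 × 10⁻³ / 116 = 2.8270 × 10⁻⁴ s⁻².
N = √(2.8270 × 10⁻⁴) = 0.016814 rad s⁻¹ → T = 2π/N = 373.69 s = 6.2282 min ≈ 6.23 min.

6.23 min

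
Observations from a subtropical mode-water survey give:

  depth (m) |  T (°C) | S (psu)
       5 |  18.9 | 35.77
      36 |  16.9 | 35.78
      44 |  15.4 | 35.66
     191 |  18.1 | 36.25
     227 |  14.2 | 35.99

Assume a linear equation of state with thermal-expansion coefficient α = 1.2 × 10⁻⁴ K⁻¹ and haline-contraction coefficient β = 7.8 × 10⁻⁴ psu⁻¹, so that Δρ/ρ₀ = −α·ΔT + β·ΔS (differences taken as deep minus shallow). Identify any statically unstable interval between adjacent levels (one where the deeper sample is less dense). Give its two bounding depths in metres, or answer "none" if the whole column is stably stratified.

none

Evaluate Δρ/ρ₀ = −αΔT + βΔS across each adjacent pair:
  5–36 m: −αΔT+βΔS = −(1.2 × 10⁻⁴)(-2.0)+(7.8 × 10⁻⁴)(+0.01) = 2.5 × 10⁻⁴ → stable
  36–44 m: −αΔT+βΔS = −(1.2 × 10⁻⁴)(-1.5)+(7.8 × 10⁻⁴)(-0.12) = 8.6 × 10⁻⁵ → stable
  44–191 m: −αΔT+βΔS = −(1.2 × 10⁻⁴)(+2.7)+(7.8 × 10⁻⁴)(+0.59) = 1.4 × 10⁻⁴ → stable
  191–227 m: −αΔT+βΔS = −(1.2 × 10⁻⁴)(-3.9)+(7.8 × 10⁻⁴)(-0.26) = 2.7 × 10⁻⁴ → stable
Every interval has Δρ > 0: the column is stably stratified throughout.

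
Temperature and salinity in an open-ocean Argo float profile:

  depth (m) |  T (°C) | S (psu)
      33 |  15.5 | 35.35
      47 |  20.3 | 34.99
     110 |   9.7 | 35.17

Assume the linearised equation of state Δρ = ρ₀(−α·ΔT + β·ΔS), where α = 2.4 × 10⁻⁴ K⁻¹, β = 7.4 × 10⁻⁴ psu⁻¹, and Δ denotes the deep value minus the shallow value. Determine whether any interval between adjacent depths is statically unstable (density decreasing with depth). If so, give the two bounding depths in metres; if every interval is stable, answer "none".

Evaluate Δρ/ρ₀ = −αΔT + βΔS across each adjacent pair:
  33–47 m: −αΔT+βΔS = −(2.4 × 10⁻⁴)(+4.8)+(7.4 × 10⁻⁴)(-0.36) = -1.4 × 10⁻³ → UNSTABLE
  47–110 m: −αΔT+βΔS = −(2.4 × 10⁻⁴)(-10.6)+(7.4 × 10⁻⁴)(+0.18) = 2.7 × 10⁻³ → stable
The 33–47 m interval has Δρ < 0: lighter water underlies denser water.

33–47 m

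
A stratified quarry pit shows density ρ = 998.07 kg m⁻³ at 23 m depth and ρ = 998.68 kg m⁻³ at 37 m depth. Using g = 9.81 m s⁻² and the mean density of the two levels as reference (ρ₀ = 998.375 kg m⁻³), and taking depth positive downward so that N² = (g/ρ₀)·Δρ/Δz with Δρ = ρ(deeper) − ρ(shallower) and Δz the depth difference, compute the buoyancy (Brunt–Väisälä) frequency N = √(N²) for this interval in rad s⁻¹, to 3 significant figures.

0.0207 rad s⁻¹

Δρ = 998.68 − 998.07 = 0.61 kg m⁻³ over Δz = 37 − 23 = 14 m.
N² = (9.81/998.375) × (0.61/14) = 4.2813 × 10⁻⁴ s⁻².
N = √(4.2813 × 10⁻⁴) = 0.020691 rad s⁻¹ ≈ 0.0207 rad s⁻¹.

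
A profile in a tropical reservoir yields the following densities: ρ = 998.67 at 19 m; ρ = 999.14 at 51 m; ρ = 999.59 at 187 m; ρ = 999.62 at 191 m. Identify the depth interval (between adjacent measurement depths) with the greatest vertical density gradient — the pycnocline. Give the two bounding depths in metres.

19–51 m

Compute the density gradient over each adjacent pair:
  19–51 m: Δρ/Δz = 0.47/32 = 0.015 kg m⁻⁴
  51–187 m: Δρ/Δz = 0.45/136 = 3.3 × 10⁻³ kg m⁻⁴
  187–191 m: Δρ/Δz = 0.03/4 = 7.5 × 10⁻³ kg m⁻⁴
The largest gradient is in the 19–51 m interval — the pycnocline.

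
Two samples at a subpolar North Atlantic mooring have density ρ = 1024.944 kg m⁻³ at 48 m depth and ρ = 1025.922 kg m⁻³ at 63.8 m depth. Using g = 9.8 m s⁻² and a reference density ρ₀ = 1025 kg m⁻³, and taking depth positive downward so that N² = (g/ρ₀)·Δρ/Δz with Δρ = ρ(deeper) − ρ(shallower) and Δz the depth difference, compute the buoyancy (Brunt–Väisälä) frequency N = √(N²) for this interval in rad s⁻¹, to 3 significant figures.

0.0243 rad s⁻¹

Δρ = 1025.922 − 1024.944 = 0.978 kg m⁻³ over Δz = 63.8 − 48 = 15.8 m.
N² = (9.8/1025) × (0.978/15.8) = 5.9181 × 10⁻⁴ s⁻².
N = √(5.9181 × 10⁻⁴) = 0.024327 rad s⁻¹ ≈ 0.0243 rad s⁻¹.
N² > 0, so the interval is statically stable.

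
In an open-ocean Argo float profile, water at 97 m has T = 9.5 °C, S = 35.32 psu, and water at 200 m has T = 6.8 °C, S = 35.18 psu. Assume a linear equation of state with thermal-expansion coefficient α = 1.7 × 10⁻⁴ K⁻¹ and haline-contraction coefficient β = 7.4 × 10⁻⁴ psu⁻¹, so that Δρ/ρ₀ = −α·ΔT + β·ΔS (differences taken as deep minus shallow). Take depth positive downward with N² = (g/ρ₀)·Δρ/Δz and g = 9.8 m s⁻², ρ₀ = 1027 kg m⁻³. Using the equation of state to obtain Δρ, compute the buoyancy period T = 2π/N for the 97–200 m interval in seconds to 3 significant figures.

ΔT = -2.7 K, ΔS = -0.14 psu (deep − shallow).
Δρ/ρ₀ = −αΔT + βΔS = 4.59 × 10⁻⁴ − 1.036 × 10⁻⁴ = 3.554 × 10⁻⁴, so Δρ ≈ 0.3650 kg m⁻³.
N² = (g/ρ₀)·Δρ/Δz = g·(Δρ/ρ₀)/Δz = 9.8 × 3.554 × 10⁻⁴ / 103 = 3.3815 × 10⁻⁵ s⁻².
N = √(3.3815 × 10⁻⁵) = 5.8151 × 10⁻³ rad s⁻¹ → T = 2π/N = 1.0805 × 10³ s ≈ 1.08 × 10³ s.

1.08 × 10³ s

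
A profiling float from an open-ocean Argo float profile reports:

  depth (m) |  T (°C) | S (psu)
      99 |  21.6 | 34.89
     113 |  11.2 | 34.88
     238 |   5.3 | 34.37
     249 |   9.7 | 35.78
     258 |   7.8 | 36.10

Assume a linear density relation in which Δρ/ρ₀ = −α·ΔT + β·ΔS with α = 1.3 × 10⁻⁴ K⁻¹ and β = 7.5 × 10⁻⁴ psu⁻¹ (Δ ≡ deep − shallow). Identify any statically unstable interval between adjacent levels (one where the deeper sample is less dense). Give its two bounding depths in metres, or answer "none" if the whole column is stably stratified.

none

Evaluate Δρ/ρ₀ = −αΔT + βΔS across each adjacent pair:
  99–113 m: −αΔT+βΔS = −(1.3 × 10⁻⁴)(-10.4)+(7.5 × 10⁻⁴)(-0.01) = 1.3 × 10⁻³ → stable
  113–238 m: −αΔT+βΔS = −(1.3 × 10⁻⁴)(-5.9)+(7.5 × 10⁻⁴)(-0.51) = 3.8 × 10⁻⁴ → stable
  238–249 m: −αΔT+βΔS = −(1.3 × 10⁻⁴)(+4.4)+(7.5 × 10⁻⁴)(+1.41) = 4.9 × 10⁻⁴ → stable
  249–258 m: −αΔT+βΔS = −(1.3 × 10⁻⁴)(-1.9)+(7.5 × 10⁻⁴)(+0.32) = 4.9 × 10⁻⁴ → stable
Every interval has Δρ > 0: the column is stably stratified throughout.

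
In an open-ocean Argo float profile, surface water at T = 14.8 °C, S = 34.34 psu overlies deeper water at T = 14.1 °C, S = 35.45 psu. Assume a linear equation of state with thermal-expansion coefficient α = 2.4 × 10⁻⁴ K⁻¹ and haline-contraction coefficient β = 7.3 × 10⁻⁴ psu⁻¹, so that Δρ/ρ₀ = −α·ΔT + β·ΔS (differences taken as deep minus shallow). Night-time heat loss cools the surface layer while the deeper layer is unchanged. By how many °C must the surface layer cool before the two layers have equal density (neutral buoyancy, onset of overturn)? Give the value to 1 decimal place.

Neutral buoyancy requires Δρ = 0, i.e. −α(T_deep − T_surf′) + β(S_deep − S_surf) = 0.
T_surf′ = T_deep − (β/α)·ΔS = 14.1 − (7.3 × 10⁻⁴/2.4 × 10⁻⁴)·(+1.11) = 10.724 °C.
Cooling required: 14.8 − (10.724) = 4.076 °C.

4.1 °C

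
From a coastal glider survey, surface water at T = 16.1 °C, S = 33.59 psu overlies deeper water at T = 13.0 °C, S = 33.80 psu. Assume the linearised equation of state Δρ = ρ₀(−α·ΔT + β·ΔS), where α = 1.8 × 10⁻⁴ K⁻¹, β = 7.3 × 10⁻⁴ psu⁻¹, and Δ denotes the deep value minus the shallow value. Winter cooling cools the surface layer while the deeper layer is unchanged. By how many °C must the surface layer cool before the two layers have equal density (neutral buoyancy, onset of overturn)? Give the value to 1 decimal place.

Neutral buoyancy requires Δρ = 0, i.e. −α(T_deep − T_surf′) + β(S_deep − S_surf) = 0.
T_surf′ = T_deep − (β/α)·ΔS = 13.0 − (7.3 × 10⁻⁴/1.8 × 10⁻⁴)·(+0.21) = 12.148 °C.
Cooling required: 16.1 − (12.148) = 3.952 °C.

4.0 °C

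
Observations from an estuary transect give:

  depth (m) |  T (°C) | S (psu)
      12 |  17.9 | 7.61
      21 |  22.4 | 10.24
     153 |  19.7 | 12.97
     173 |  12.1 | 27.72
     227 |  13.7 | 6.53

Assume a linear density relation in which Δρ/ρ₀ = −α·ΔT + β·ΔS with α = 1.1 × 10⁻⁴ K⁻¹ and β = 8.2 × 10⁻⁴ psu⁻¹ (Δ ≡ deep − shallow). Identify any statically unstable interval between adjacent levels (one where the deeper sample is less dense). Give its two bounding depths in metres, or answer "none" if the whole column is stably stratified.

173–227 m

Evaluate Δρ/ρ₀ = −αΔT + βΔS across each adjacent pair:
  12–21 m: −αΔT+βΔS = −(1.1 × 10⁻⁴)(+4.5)+(8.2 × 10⁻⁴)(+2.63) = 1.7 × 10⁻³ → stable
  21–153 m: −αΔT+βΔS = −(1.1 × 10⁻⁴)(-2.7)+(8.2 × 10⁻⁴)(+2.73) = 2.5 × 10⁻³ → stable
  153–173 m: −αΔT+βΔS = −(1.1 × 10⁻⁴)(-7.6)+(8.2 × 10⁻⁴)(+14.75) = 0.013 → stable
  173–227 m: −αΔT+βΔS = −(1.1 × 10⁻⁴)(+1.6)+(8.2 × 10⁻⁴)(-21.19) = -0.018 → UNSTABLE
The 173–227 m interval has Δρ < 0: lighter water underlies denser water.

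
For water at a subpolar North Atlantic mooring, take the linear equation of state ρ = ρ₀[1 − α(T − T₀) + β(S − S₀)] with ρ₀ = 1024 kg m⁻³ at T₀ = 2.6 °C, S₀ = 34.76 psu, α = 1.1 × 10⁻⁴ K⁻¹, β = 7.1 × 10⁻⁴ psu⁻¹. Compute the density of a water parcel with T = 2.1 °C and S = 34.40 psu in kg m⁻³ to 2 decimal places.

1023.79 kg m⁻³

T − T₀ = -0.5 K, S − S₀ = -0.36 psu.
Bracket = 1 − α·(-0.5) + β·(-0.36) = 1 + (-2.006 × 10⁻⁴) = 0.9997994.
ρ = 1024 × 0.9997994 = 1023.79 kg m⁻³.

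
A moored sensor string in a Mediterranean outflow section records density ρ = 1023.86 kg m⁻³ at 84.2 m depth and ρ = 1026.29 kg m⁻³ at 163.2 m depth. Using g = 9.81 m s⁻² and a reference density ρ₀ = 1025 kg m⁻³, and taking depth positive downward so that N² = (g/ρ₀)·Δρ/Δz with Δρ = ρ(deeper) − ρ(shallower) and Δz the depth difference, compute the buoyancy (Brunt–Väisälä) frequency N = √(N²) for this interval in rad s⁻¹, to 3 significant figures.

0.0172 rad s⁻¹

Δρ = 1026.29 − 1023.86 = 2.43 kg m⁻³ over Δz = 163.2 − 84.2 = 79 m.
N² = (9.81/1025) × (2.43/79) = 2.9439 × 10⁻⁴ s⁻².
N = √(2.9439 × 10⁻⁴) = 0.017158 rad s⁻¹ ≈ 0.0172 rad s⁻¹.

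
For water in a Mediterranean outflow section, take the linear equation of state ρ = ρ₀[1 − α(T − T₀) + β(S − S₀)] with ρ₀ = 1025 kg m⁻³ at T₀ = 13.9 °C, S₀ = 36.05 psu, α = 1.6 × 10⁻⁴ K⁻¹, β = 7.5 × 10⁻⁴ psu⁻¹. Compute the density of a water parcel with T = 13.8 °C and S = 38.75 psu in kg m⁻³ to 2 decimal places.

1027.09 kg m⁻³

T − T₀ = -0.1 K, S − S₀ = +2.70 psu.
Bracket = 1 − α·(-0.1) + β·(+2.70) = 1 + (2.041 × 10⁻³) = 1.0020410.
ρ = 1025 × 1.0020410 = 1027.09 kg m⁻³.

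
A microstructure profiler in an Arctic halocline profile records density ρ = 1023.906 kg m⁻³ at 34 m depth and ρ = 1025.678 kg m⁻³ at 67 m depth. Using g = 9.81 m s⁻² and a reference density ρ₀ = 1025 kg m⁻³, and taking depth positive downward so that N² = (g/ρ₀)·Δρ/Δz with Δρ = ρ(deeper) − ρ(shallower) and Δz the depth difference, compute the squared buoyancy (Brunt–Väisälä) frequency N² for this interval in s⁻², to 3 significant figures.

5.14 × 10⁻⁴ s⁻²

Δρ = 1025.678 − 1023.906 = 1.772 kg m⁻³ over Δz = 67 − 34 = 33 m.
N² = (9.81/1025) × (1.772/33) = 5.1392 × 10⁻⁴ s⁻² ≈ 5.14 × 10⁻⁴ s⁻².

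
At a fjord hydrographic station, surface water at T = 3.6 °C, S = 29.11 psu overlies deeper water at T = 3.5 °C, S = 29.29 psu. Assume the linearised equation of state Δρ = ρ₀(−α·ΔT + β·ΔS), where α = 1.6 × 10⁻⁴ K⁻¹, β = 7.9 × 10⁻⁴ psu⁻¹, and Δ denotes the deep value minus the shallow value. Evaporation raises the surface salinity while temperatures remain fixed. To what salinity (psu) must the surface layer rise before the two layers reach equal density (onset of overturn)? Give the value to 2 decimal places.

29.31 psu

Neutral buoyancy requires −α(T_deep − T_surf) + β(S_deep − S_surf′) = 0.
S_surf′ = S_deep − (α/β)·ΔT = 29.29 − (1.6 × 10⁻⁴/7.9 × 10⁻⁴)·(-0.1) = 29.3103 psu.
Increase required: 29.3103 − 29.11 = 0.2003 psu.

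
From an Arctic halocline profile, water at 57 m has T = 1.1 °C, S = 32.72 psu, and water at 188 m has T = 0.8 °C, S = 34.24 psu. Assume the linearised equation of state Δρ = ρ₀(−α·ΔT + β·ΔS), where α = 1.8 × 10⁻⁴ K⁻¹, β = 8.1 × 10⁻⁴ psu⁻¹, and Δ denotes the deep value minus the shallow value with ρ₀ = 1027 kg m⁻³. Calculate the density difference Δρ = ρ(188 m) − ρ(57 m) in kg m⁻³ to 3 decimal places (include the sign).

ΔT = -0.3 K, ΔS = +1.52 psu (deep − shallow).
Δρ/ρ₀ = −(1.8 × 10⁻⁴)(-0.3) + (8.1 × 10⁻⁴)(+1.52) = 1.2852 × 10⁻³.
Δρ = 1027 × (1.2852 × 10⁻³) = +1.320 kg m⁻³.
Positive Δρ: denser below, stable.

+1.320 kg m⁻³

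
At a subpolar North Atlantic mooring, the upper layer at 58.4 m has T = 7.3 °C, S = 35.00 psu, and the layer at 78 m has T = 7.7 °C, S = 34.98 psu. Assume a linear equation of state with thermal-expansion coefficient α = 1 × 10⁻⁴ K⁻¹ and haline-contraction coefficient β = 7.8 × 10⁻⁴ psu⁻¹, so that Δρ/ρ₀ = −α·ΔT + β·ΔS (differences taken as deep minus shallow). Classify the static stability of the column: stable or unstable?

unstable

ΔT = 7.7 − 7.3 = +0.4 K and ΔS = 34.98 − 35.00 = -0.02 psu (deep − shallow).
−αΔT = -4.00 × 10⁻⁵; βΔS = -1.56 × 10⁻⁵; sum Δρ/ρ₀ = -5.56 × 10⁻⁵.
Δρ/ρ₀ < 0, so Δρ < 0: deeper water is lighter → statically unstable; the column would overturn.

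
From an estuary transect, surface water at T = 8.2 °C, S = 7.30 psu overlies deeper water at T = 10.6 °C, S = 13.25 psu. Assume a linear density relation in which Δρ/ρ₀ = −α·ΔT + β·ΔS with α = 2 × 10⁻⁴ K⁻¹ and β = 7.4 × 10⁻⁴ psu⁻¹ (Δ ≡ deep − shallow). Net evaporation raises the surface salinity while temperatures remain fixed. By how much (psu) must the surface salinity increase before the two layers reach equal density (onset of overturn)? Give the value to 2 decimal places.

5.30 psu

Neutral buoyancy requires −α(T_deep − T_surf) + β(S_deep − S_surf′) = 0.
S_surf′ = S_deep − (α/β)·ΔT = 13.25 − (2 × 10⁻⁴/7.4 × 10⁻⁴)·(+2.4) = 12.6014 psu.
Increase required: 12.6014 − 7.30 = 5.3014 psu.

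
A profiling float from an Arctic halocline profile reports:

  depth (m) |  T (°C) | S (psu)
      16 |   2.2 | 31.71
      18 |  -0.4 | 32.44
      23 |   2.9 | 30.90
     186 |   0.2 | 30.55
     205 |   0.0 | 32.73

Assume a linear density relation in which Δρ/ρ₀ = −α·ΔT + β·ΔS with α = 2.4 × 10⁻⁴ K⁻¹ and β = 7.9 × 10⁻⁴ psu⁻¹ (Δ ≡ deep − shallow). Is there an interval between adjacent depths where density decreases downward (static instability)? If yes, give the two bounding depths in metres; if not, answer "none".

Evaluate Δρ/ρ₀ = −αΔT + βΔS across each adjacent pair:
  16–18 m: −αΔT+βΔS = −(2.4 × 10⁻⁴)(-2.6)+(7.9 × 10⁻⁴)(+0.73) = 1.2 × 10⁻³ → stable
  18–23 m: −αΔT+βΔS = −(2.4 × 10⁻⁴)(+3.3)+(7.9 × 10⁻⁴)(-1.54) = -2.0 × 10⁻³ → UNSTABLE
  23–186 m: −αΔT+βΔS = −(2.4 × 10⁻⁴)(-2.7)+(7.9 × 10⁻⁴)(-0.35) = 3.7 × 10⁻⁴ → stable
  186–205 m: −αΔT+βΔS = −(2.4 × 10⁻⁴)(-0.2)+(7.9 × 10⁻⁴)(+2.18) = 1.8 × 10⁻³ → stable
The 18–23 m interval has Δρ < 0: lighter water underlies denser water.

18–23 m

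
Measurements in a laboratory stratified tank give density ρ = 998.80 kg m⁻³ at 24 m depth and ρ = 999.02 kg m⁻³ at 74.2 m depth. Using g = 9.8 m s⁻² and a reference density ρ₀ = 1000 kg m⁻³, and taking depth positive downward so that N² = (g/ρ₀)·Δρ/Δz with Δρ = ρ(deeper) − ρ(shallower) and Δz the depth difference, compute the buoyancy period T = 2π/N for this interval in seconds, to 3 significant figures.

Δρ = 999.02 − 998.80 = 0.22 kg m⁻³ over Δz = 74.2 − 24 = 50.2 m.
N² = (9.8/1000) × (0.22/50.2) = 4.2948 × 10⁻⁵ s⁻².
N = √(4.2948 × 10⁻⁵) = 6.5535 × 10⁻³ rad s⁻¹, so T = 2π/N = 958.75 s ≈ 959 s.

959 s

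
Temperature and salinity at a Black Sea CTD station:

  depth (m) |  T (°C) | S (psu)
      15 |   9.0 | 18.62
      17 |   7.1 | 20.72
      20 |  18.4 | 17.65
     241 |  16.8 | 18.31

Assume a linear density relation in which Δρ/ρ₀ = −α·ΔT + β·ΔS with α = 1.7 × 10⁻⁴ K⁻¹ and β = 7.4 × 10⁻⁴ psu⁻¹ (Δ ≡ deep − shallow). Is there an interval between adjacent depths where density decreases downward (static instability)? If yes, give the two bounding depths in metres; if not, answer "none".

17–20 m

Evaluate Δρ/ρ₀ = −αΔT + βΔS across each adjacent pair:
  15–17 m: −αΔT+βΔS = −(1.7 × 10⁻⁴)(-1.9)+(7.4 × 10⁻⁴)(+2.10) = 1.9 × 10⁻³ → stable
  17–20 m: −αΔT+βΔS = −(1.7 × 10⁻⁴)(+11.3)+(7.4 × 10⁻⁴)(-3.07) = -4.2 × 10⁻³ → UNSTABLE
  20–241 m: −αΔT+βΔS = −(1.7 × 10⁻⁴)(-1.6)+(7.4 × 10⁻⁴)(+0.66) = 7.6 × 10⁻⁴ → stable
The 17–20 m interval has Δρ < 0: lighter water underlies denser water.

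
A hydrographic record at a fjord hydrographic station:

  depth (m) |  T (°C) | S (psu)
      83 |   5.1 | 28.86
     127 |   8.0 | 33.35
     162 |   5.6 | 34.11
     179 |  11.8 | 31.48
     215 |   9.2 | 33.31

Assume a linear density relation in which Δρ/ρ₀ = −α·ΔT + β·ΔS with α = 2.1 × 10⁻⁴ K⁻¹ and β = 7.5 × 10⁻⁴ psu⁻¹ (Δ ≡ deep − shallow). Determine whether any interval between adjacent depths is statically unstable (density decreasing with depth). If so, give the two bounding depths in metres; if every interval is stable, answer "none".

162–179 m

Evaluate Δρ/ρ₀ = −αΔT + βΔS across each adjacent pair:
  83–127 m: −αΔT+βΔS = −(2.1 × 10⁻⁴)(+2.9)+(7.5 × 10⁻⁴)(+4.49) = 2.8 × 10⁻³ → stable
  127–162 m: −αΔT+βΔS = −(2.1 × 10⁻⁴)(-2.4)+(7.5 × 10⁻⁴)(+0.76) = 1.1 × 10⁻³ → stable
  162–179 m: −αΔT+βΔS = −(2.1 × 10⁻⁴)(+6.2)+(7.5 × 10⁻⁴)(-2.63) = -3.3 × 10⁻³ → UNSTABLE
  179–215 m: −αΔT+βΔS = −(2.1 × 10⁻⁴)(-2.6)+(7.5 × 10⁻⁴)(+1.83) = 1.9 × 10⁻³ → stable
The 162–179 m interval has Δρ < 0: lighter water underlies denser water.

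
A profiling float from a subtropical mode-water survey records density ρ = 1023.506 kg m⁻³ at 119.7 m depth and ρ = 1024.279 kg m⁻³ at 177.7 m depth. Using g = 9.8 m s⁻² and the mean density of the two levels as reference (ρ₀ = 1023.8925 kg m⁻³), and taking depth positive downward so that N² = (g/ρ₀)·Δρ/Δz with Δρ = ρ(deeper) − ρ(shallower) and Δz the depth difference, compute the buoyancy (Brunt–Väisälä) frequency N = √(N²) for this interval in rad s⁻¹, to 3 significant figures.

Δρ = 1024.279 − 1023.506 = 0.773 kg m⁻³ over Δz = 177.7 − 119.7 = 58 m.
N² = (9.8/1023.8925) × (0.773/58) = 1.2756 × 10⁻⁴ s⁻².
N = √(1.2756 × 10⁻⁴) = 0.011294 rad s⁻¹ ≈ 0.0113 rad s⁻¹.

0.0113 rad s⁻¹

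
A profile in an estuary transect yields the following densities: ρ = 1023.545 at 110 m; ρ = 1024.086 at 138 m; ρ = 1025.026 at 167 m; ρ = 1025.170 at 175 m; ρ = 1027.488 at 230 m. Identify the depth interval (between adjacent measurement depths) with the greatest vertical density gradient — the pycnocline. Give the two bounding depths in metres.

Compute the density gradient over each adjacent pair:
  110–138 m: Δρ/Δz = 0.541/28 = 0.019 kg m⁻⁴
  138–167 m: Δρ/Δz = 0.940/29 = 0.032 kg m⁻⁴
  167–175 m: Δρ/Δz = 0.144/8 = 0.018 kg m⁻⁴
  175–230 m: Δρ/Δz = 2.318/55 = 0.042 kg m⁻⁴
The largest gradient is in the 175–230 m interval — the pycnocline.

175–230 m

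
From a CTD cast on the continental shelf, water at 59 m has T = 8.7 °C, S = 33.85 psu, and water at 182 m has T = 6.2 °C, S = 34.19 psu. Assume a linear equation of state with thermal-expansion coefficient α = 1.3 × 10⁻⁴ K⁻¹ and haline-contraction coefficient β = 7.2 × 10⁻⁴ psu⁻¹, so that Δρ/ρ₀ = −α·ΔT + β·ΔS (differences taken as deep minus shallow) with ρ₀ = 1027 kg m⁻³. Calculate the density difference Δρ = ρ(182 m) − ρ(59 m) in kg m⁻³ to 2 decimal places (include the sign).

ΔT = -2.5 K, ΔS = +0.34 psu (deep − shallow).
Δρ/ρ₀ = −(1.3 × 10⁻⁴)(-2.5) + (7.2 × 10⁻⁴)(+0.34) = 5.698 × 10⁻⁴.
Δρ = 1027 × (5.698 × 10⁻⁴) = +0.59 kg m⁻³.
Positive Δρ: denser below, stable.

+0.59 kg m⁻³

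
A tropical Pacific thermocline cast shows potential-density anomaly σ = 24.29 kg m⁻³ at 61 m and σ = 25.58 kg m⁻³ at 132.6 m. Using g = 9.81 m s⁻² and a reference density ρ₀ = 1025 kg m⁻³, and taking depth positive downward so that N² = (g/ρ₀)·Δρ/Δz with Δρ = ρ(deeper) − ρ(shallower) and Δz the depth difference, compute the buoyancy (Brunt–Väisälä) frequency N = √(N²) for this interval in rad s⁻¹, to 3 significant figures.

0.0131 rad s⁻¹

Δρ = 1025.58 − 1024.29 = 1.29 kg m⁻³ over Δz = 132.6 − 61 = 71.6 m.
N² = (9.81/1025) × (1.29/71.6) = 1.7243 × 10⁻⁴ s⁻².
N = √(1.7243 × 10⁻⁴) = 0.013131 rad s⁻¹ ≈ 0.0131 rad s⁻¹.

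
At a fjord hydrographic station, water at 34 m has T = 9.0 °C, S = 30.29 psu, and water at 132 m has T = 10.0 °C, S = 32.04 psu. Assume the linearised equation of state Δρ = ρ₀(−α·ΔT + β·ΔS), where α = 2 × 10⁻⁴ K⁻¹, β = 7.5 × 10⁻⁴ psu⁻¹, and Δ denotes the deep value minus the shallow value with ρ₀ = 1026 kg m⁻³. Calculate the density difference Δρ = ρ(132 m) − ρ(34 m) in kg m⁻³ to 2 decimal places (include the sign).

+1.14 kg m⁻³

ΔT = +1.0 K, ΔS = +1.75 psu (deep − shallow).
Δρ/ρ₀ = −(2 × 10⁻⁴)(+1.0) + (7.5 × 10⁻⁴)(+1.75) = 1.1125 × 10⁻³.
Δρ = 1026 × (1.1125 × 10⁻³) = +1.14 kg m⁻³.
Positive Δρ: denser below, stable.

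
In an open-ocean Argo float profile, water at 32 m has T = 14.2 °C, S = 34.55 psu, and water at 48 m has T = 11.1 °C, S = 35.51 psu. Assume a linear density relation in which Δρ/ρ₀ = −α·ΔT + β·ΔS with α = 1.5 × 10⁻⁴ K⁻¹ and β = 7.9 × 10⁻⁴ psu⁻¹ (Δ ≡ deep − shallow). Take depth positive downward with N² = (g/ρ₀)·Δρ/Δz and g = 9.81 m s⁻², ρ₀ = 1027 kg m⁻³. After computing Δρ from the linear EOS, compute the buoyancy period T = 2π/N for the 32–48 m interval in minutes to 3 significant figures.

3.82 min

ΔT = -3.1 K, ΔS = +0.96 psu (deep − shallow).
Δρ/ρ₀ = −αΔT + βΔS = 4.65 × 10⁻⁴ + 7.584 × 10⁻⁴ = 1.2234 × 10⁻³, so Δρ ≈ 1.256 kg m⁻³.
N² = (g/ρ₀)·Δρ/Δz = g·(Δρ/ρ₀)/Δz = 9.81 × 1.2234 × 10⁻³ / 16 = 7.5010 × 10⁻⁴ s⁻².
N = √(7.5010 × 10⁻⁴) = 0.027388 rad s⁻¹ → T = 2π/N = 229.41 s = 3.8235 min ≈ 3.82 min.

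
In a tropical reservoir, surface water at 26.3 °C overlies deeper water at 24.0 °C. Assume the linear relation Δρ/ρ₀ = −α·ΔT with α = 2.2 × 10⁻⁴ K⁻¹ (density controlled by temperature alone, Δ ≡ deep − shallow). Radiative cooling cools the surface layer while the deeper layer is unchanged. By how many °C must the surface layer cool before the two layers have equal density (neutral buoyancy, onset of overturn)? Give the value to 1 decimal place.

With temperature the only control, equal density requires T_surf′ = T_deep.
T_surf′ = 24.0 °C.
Cooling required: 26.3 − 24.0 = 2.3 °C.

2.3 °C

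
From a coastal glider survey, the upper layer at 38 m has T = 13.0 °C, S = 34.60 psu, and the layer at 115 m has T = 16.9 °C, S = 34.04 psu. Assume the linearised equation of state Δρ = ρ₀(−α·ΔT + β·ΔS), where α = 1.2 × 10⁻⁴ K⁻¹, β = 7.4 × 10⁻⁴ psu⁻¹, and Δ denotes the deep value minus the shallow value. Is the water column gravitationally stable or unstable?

unstable

ΔT = 16.9 − 13.0 = +3.9 K and ΔS = 34.04 − 34.60 = -0.56 psu (deep − shallow).
−αΔT = -4.68 × 10⁻⁴; βΔS = -4.144 × 10⁻⁴; sum Δρ/ρ₀ = -8.824 × 10⁻⁴.
Δρ/ρ₀ < 0, so Δρ < 0: deeper water is lighter → statically unstable; the column would overturn.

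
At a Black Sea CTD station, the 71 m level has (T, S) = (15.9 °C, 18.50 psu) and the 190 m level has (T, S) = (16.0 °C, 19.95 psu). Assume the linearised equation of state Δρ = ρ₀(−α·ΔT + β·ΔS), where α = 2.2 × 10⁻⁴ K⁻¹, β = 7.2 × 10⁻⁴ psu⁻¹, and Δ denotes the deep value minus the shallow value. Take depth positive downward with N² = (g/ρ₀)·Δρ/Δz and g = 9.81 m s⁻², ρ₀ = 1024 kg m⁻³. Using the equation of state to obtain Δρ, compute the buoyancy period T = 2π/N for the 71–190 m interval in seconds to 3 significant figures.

685 s

ΔT = +0.1 K, ΔS = +1.45 psu (deep − shallow).
Δρ/ρ₀ = −αΔT + βΔS = -2.20 × 10⁻⁵ + 1.044 × 10⁻³ = 1.022 × 10⁻³, so Δρ ≈ 1.047 kg m⁻³.
N² = (g/ρ₀)·Δρ/Δz = g·(Δρ/ρ₀)/Δz = 9.81 × 1.022 × 10⁻³ / 119 = 8.4251 × 10⁻⁵ s⁻².
N = √(8.4251 × 10⁻⁵) = 9.1788 × 10⁻³ rad s⁻¹ → T = 2π/N = 684.53 s ≈ 685 s.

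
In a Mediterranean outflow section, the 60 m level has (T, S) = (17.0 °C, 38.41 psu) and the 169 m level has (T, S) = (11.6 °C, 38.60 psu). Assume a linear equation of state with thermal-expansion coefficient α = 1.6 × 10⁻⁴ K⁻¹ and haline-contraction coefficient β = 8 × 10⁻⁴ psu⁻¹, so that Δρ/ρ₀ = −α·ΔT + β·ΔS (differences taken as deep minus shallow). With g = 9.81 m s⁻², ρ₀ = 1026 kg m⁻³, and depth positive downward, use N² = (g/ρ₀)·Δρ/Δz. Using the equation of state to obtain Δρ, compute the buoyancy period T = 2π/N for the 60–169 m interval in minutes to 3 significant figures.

ΔT = -5.4 K, ΔS = +0.19 psu (deep − shallow).
Δρ/ρ₀ = −αΔT + βΔS = 8.64 × 10⁻⁴ + 1.52 × 10⁻⁴ = 1.016 × 10⁻³, so Δρ ≈ 1.042 kg m⁻³.
N² = (g/ρ₀)·Δρ/Δz = g·(Δρ/ρ₀)/Δz = 9.81 × 1.016 × 10⁻³ / 109 = 9.1440 × 10⁻⁵ s⁻².
N = √(9.1440 × 10⁻⁵) = 9.5624 × 10⁻³ rad s⁻¹ → T = 2π/N = 657.07 s = 10.951 min ≈ 11.0 min.

11.0 min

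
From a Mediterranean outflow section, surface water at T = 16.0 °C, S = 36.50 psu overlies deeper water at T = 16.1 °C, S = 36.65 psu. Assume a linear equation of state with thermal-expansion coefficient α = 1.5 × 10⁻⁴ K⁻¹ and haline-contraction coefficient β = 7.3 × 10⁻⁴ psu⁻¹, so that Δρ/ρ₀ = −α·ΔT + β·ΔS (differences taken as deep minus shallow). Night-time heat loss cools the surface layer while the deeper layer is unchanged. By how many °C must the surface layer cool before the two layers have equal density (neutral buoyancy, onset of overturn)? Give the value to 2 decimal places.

0.63 °C

Neutral buoyancy requires Δρ = 0, i.e. −α(T_deep − T_surf′) + β(S_deep − S_surf) = 0.
T_surf′ = T_deep − (β/α)·ΔS = 16.1 − (7.3 × 10⁻⁴/1.5 × 10⁻⁴)·(+0.15) = 15.3700 °C.
Cooling required: 16.0 − (15.3700) = 0.6300 °C.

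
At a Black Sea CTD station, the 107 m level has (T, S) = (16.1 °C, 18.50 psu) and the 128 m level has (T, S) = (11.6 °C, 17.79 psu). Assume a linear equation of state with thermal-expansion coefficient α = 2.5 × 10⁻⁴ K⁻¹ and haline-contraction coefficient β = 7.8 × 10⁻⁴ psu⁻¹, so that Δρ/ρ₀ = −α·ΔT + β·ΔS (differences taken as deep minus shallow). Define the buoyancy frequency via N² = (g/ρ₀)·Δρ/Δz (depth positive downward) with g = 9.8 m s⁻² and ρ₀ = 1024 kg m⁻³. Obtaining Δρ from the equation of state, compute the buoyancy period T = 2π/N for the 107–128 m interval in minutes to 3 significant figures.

6.41 min

ΔT = -4.5 K, ΔS = -0.71 psu (deep − shallow).
Δρ/ρ₀ = −αΔT + βΔS = 1.125 × 10⁻³ − 5.538 × 10⁻⁴ = 5.712 × 10⁻⁴, so Δρ ≈ 0.5849 kg m⁻³.
N² = (g/ρ₀)·Δρ/Δz = g·(Δρ/ρ₀)/Δz = 9.8 × 5.712 × 10⁻⁴ / 21 = 2.6656 × 10⁻⁴ s⁻².
N = √(2.6656 × 10⁻⁴) = 0.016327 rad s⁻¹ → T = 2π/N = 384.83 s = 6.4138 min ≈ 6.41 min.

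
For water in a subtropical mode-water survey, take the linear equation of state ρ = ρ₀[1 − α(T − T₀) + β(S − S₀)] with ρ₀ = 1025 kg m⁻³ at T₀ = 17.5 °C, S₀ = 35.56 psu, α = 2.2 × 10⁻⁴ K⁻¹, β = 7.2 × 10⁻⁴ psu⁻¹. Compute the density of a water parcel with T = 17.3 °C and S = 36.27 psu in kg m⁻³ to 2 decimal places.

1025.57 kg m⁻³

T − T₀ = -0.2 K, S − S₀ = +0.71 psu.
Bracket = 1 − α·(-0.2) + β·(+0.71) = 1 + (5.552 × 10⁻⁴) = 1.0005552.
ρ = 1025 × 1.0005552 = 1025.57 kg m⁻³.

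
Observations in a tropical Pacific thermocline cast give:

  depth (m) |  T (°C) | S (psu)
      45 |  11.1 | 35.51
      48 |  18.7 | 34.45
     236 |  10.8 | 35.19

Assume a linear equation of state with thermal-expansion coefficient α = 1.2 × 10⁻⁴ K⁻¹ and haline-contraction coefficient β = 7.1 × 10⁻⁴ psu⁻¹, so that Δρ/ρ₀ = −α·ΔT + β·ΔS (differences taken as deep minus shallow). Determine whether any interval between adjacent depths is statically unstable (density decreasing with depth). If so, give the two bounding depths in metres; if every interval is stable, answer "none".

45–48 m

Evaluate Δρ/ρ₀ = −αΔT + βΔS across each adjacent pair:
  45–48 m: −αΔT+βΔS = −(1.2 × 10⁻⁴)(+7.6)+(7.1 × 10⁻⁴)(-1.06) = -1.7 × 10⁻³ → UNSTABLE
  48–236 m: −αΔT+βΔS = −(1.2 × 10⁻⁴)(-7.9)+(7.1 × 10⁻⁴)(+0.74) = 1.5 × 10⁻³ → stable
The 45–48 m interval has Δρ < 0: lighter water underlies denser water.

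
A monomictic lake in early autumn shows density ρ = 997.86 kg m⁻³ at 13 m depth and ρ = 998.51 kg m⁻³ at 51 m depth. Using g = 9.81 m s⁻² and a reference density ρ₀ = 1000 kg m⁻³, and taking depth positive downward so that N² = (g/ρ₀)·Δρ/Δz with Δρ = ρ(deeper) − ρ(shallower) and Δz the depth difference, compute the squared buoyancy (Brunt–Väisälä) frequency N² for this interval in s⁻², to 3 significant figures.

1.68 × 10⁻⁴ s⁻²

Δρ = 998.51 − 997.86 = 0.65 kg m⁻³ over Δz = 51 − 13 = 38 m.
N² = (9.81/1000) × (0.65/38) = 1.6780 × 10⁻⁴ s⁻² ≈ 1.68 × 10⁻⁴ s⁻².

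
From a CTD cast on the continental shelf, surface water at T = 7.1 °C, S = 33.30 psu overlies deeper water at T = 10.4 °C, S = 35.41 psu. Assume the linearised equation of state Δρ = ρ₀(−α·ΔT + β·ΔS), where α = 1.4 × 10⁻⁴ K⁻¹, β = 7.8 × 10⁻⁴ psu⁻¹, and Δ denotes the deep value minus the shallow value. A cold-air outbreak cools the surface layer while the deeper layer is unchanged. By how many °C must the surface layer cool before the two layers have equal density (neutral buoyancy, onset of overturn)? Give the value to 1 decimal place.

Neutral buoyancy requires Δρ = 0, i.e. −α(T_deep − T_surf′) + β(S_deep − S_surf) = 0.
T_surf′ = T_deep − (β/α)·ΔS = 10.4 − (7.8 × 10⁻⁴/1.4 × 10⁻⁴)·(+2.11) = -1.356 °C.
Cooling required: 7.1 − (-1.356) = 8.456 °C.

8.5 °C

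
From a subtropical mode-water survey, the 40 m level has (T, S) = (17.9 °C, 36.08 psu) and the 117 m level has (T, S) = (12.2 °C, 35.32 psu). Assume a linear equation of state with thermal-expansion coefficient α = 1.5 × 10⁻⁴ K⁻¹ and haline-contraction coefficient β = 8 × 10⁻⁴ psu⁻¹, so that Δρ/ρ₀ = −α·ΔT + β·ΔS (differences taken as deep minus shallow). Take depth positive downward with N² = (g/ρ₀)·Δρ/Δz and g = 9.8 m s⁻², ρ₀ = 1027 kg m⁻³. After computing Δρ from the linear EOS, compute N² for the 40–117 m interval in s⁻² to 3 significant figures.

ΔT = -5.7 K, ΔS = -0.76 psu (deep − shallow).
Δρ/ρ₀ = −αΔT + βΔS = 8.55 × 10⁻⁴ − 6.08 × 10⁻⁴ = 2.47 × 10⁻⁴, so Δρ ≈ 0.2537 kg m⁻³.
N² = (g/ρ₀)·Δρ/Δz = g·(Δρ/ρ₀)/Δz = 9.8 × 2.47 × 10⁻⁴ / 77 = 3.1436 × 10⁻⁵ s⁻² ≈ 3.14 × 10⁻⁵ s⁻².

3.14 × 10⁻⁵ s⁻²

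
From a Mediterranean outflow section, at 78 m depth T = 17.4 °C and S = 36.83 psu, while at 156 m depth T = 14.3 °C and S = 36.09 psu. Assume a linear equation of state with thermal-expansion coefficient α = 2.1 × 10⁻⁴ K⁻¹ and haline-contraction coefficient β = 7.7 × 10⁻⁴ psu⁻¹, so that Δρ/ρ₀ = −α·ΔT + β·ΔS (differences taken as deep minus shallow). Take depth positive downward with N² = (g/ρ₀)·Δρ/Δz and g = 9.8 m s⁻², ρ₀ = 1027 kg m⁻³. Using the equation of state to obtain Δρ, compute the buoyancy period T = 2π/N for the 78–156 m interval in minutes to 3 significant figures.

ΔT = -3.1 K, ΔS = -0.74 psu (deep − shallow).
Δρ/ρ₀ = −αΔT + βΔS = 6.51 × 10⁻⁴ − 5.698 × 10⁻⁴ = 8.12 × 10⁻⁵, so Δρ ≈ 0.08339 kg m⁻³.
N² = (g/ρ₀)·Δρ/Δz = g·(Δρ/ρ₀)/Δz = 9.8 × 8.12 × 10⁻⁵ / 78 = 1.0202 × 10⁻⁵ s⁻².
N = √(1.0202 × 10⁻⁵) = 3.1941 × 10⁻³ rad s⁻¹ → T = 2π/N = 1.9671 × 10³ s = 32.785 min ≈ 32.8 min.

32.8 min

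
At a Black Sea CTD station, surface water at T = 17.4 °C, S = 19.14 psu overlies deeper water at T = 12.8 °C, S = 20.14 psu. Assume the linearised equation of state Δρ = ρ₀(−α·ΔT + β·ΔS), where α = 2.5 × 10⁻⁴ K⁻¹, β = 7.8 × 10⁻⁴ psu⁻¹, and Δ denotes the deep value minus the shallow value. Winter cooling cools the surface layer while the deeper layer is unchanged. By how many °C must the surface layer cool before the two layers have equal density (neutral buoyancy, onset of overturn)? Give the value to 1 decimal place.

Neutral buoyancy requires Δρ = 0, i.e. −α(T_deep − T_surf′) + β(S_deep − S_surf) = 0.
T_surf′ = T_deep − (β/α)·ΔS = 12.8 − (7.8 × 10⁻⁴/2.5 × 10⁻⁴)·(+1.00) = 9.680 °C.
Cooling required: 17.4 − (9.680) = 7.720 °C.

7.7 °C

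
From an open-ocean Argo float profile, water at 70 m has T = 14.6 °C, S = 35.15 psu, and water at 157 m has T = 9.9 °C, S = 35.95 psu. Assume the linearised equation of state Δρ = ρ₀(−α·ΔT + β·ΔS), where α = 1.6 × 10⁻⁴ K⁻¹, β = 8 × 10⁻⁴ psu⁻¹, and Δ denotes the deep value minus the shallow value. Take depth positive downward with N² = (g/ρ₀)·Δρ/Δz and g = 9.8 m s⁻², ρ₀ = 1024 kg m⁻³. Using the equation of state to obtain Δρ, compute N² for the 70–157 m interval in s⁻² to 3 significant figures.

ΔT = -4.7 K, ΔS = +0.80 psu (deep − shallow).
Δρ/ρ₀ = −αΔT + βΔS = 7.52 × 10⁻⁴ + 6.40 × 10⁻⁴ = 1.392 × 10⁻³, so Δρ ≈ 1.425 kg m⁻³.
N² = (g/ρ₀)·Δρ/Δz = g·(Δρ/ρ₀)/Δz = 9.8 × 1.392 × 10⁻³ / 87 = 1.5680 × 10⁻⁴ s⁻² ≈ 1.57 × 10⁻⁴ s⁻².

1.57 × 10⁻⁴ s⁻²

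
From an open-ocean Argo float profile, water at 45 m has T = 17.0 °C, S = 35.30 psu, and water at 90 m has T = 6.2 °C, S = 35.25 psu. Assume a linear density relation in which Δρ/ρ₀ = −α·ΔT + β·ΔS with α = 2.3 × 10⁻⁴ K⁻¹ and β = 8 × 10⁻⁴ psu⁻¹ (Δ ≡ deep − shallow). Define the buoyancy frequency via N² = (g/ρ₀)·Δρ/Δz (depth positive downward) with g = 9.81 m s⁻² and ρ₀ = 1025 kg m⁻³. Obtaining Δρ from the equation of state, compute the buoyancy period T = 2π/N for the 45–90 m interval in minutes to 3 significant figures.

4.54 min

ΔT = -10.8 K, ΔS = -0.05 psu (deep − shallow).
Δρ/ρ₀ = −αΔT + βΔS = 2.484 × 10⁻³ − 4.00 × 10⁻⁵ = 2.444 × 10⁻³, so Δρ ≈ 2.505 kg m⁻³.
N² = (g/ρ₀)·Δρ/Δz = g·(Δρ/ρ₀)/Δz = 9.81 × 2.444 × 10⁻³ / 45 = 5.3279 × 10⁻⁴ s⁻².
N = √(5.3279 × 10⁻⁴) = 0.023082 rad s⁻¹ → T = 2π/N = 272.21 s = 4.5368 min ≈ 4.54 min.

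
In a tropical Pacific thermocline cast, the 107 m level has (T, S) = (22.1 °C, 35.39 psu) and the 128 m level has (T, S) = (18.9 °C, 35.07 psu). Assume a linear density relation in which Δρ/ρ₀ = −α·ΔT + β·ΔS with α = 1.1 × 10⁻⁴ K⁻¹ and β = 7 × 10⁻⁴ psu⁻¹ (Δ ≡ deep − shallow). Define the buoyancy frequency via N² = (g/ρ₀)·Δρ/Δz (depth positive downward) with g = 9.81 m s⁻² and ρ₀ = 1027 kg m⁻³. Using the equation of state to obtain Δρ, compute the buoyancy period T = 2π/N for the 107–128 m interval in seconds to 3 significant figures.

ΔT = -3.2 K, ΔS = -0.32 psu (deep − shallow).
Δρ/ρ₀ = −αΔT + βΔS = 3.52 × 10⁻⁴ − 2.24 × 10⁻⁴ = 1.28 × 10⁻⁴, so Δρ ≈ 0.1315 kg m⁻³.
N² = (g/ρ₀)·Δρ/Δz = g·(Δρ/ρ₀)/Δz = 9.81 × 1.28 × 10⁻⁴ / 21 = 5.9794 × 10⁻⁵ s⁻².
N = √(5.9794 × 10⁻⁵) = 7.7327 × 10⁻³ rad s⁻¹ → T = 2π/N = 812.55 s ≈ 813 s.

813 s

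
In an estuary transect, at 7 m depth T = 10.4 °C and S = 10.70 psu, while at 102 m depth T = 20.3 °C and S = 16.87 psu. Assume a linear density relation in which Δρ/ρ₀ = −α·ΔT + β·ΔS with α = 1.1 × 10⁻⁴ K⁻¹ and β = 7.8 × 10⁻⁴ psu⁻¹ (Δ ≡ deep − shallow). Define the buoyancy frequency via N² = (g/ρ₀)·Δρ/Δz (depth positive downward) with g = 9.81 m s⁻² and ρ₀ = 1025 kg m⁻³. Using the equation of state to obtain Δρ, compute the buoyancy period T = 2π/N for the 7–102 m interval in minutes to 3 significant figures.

5.34 min

ΔT = +9.9 K, ΔS = +6.17 psu (deep − shallow).
Δρ/ρ₀ = −αΔT + βΔS = -1.089 × 10⁻³ + 4.8126 × 10⁻³ = 3.7236 × 10⁻³, so Δρ ≈ 3.817 kg m⁻³.
N² = (g/ρ₀)·Δρ/Δz = g·(Δρ/ρ₀)/Δz = 9.81 × 3.7236 × 10⁻³ / 95 = 3.8451 × 10⁻⁴ s⁻².
N = √(3.8451 × 10⁻⁴) = 0.019609 rad s⁻¹ → T = 2π/N = 320.42 s = 5.3403 min ≈ 5.34 min.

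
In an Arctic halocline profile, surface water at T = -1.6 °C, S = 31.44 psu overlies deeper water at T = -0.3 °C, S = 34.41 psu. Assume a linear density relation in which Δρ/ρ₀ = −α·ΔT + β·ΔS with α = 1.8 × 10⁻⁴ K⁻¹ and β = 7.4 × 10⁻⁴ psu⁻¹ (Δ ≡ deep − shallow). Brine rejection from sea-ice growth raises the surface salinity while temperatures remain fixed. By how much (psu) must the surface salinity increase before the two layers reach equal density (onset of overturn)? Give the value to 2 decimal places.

Neutral buoyancy requires −α(T_deep − T_surf) + β(S_deep − S_surf′) = 0.
S_surf′ = S_deep − (α/β)·ΔT = 34.41 − (1.8 × 10⁻⁴/7.4 × 10⁻⁴)·(+1.3) = 34.0938 psu.
Increase required: 34.0938 − 31.44 = 2.6538 psu.

2.65 psu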